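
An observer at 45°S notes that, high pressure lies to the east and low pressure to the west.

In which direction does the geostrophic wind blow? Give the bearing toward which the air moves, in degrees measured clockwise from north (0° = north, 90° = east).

180°

The pressure-gradient force points toward the west (bearing 270°).
Geostrophic balance: in the Southern Hemisphere the Coriolis force deflects motion to the left, so the geostrophic wind blows 90° to the left of the pressure-gradient force (low pressure on the right).
Rotating 270° by 90° counterclockwise gives 180° — the wind blows toward the south.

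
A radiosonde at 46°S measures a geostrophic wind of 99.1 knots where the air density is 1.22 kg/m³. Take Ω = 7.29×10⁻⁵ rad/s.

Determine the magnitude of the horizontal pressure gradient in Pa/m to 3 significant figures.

Coriolis parameter at 46°S:
f = 2Ω sin φ = 2 × 7.29×10⁻⁵ × sin 46° = 1.05×10⁻⁴ s⁻¹
Wind speed in SI: 99.1 knots = 51.0 m/s
Geostrophic balance rearranged: |∂P/∂n| = f ρ V_g
|∂P/∂n| = 1.05×10⁻⁴ × 1.22 × 51.0 = 6.52×10⁻³ Pa/m

6.52×10⁻³ Pa/m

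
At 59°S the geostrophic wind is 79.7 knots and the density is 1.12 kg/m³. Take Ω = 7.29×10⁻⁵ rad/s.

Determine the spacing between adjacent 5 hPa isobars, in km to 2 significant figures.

Coriolis parameter at 59°S:
f = 2Ω sin φ = 2 × 7.29×10⁻⁵ × sin 59° = 1.25×10⁻⁴ s⁻¹
Wind speed in SI: 79.7 knots = 41.0 m/s
Geostrophic balance rearranged: |∂P/∂n| = f ρ V_g
|∂P/∂n| = 1.25×10⁻⁴ × 1.12 × 41.0 = 5.74×10⁻³ Pa/m
Isobar spacing: Δn = ΔP/|∂P/∂n| = 500 Pa / 5.74×10⁻³ Pa/m = 87123 m ≈ 87 km

87 km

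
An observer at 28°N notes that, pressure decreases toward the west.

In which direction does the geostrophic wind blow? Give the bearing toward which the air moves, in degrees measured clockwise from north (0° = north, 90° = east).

The pressure-gradient force points toward the west (bearing 270°).
Geostrophic balance: in the Northern Hemisphere the Coriolis force deflects motion to the right, so the geostrophic wind blows 90° to the right of the pressure-gradient force (low pressure on the left).
Rotating 270° by 90° clockwise gives 000° — the wind blows toward the north.

000°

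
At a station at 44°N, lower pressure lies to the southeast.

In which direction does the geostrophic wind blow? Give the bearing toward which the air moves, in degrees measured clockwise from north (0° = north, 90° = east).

The pressure-gradient force points toward the southeast (bearing 135°).
Geostrophic balance: in the Northern Hemisphere the Coriolis force deflects motion to the right, so the geostrophic wind blows 90° to the right of the pressure-gradient force (low pressure on the left).
Rotating 135° by 90° clockwise gives 225° — the wind blows toward the southwest.

225°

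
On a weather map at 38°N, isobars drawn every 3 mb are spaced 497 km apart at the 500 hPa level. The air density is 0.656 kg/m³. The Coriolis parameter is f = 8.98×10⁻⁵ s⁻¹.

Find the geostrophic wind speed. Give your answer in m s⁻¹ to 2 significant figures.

10 m s⁻¹

Pressure gradient: |∂P/∂n| = 300 Pa / 497000 m = 6.04×10⁻⁴ Pa/m
Geostrophic balance (pressure-gradient force = Coriolis force):
V_g = (1/(fρ)) |∂P/∂n| = 6.04×10⁻⁴ / (8.98×10⁻⁵ × 0.656) = 10.2 m/s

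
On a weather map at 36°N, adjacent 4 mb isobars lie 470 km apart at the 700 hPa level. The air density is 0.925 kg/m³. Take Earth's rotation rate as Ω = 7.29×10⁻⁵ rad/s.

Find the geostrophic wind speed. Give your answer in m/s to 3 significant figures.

Coriolis parameter at 36°N:
f = 2Ω sin φ = 2 × 7.29×10⁻⁵ × sin 36° = 8.57×10⁻⁵ s⁻¹
Pressure gradient: |∂P/∂n| = 400 Pa / 470000 m = 8.51×10⁻⁴ Pa/m
Geostrophic balance (pressure-gradient force = Coriolis force):
V_g = (1/(fρ)) |∂P/∂n| = 8.51×10⁻⁴ / (8.57×10⁻⁵ × 0.925) = 10.7 m/s

10.7 m/s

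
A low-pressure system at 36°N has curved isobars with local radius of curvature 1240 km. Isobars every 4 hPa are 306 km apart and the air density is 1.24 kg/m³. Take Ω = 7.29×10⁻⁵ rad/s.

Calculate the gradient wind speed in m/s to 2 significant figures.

Coriolis parameter at 36°N:
f = 2Ω sin φ = 2 × 7.29×10⁻⁵ × sin 36° = 8.57×10⁻⁵ s⁻¹
Pressure gradient: |∂P/∂n| = 400 Pa / 306000 m = 1.31×10⁻³ Pa/m
Geostrophic speed: V_g = |∂P/∂n|/(fρ) = 1.31×10⁻³/(8.57×10⁻⁵ × 1.24) = 12.3 m/s
Around a low, centrifugal force acts outward with Coriolis, so pressure-gradient force balances both:
(1/ρ)|∂P/∂n| = fV + V²/R  →  V² + fR·V − fR·V_g = 0
With fR = 8.57×10⁻⁵ × 1240×10³ m = 106 m/s:
V = [−fR + √((fR)² + 4 fR V_g)]/2 = [−106 + √(106² + 4×106×12.3)]/2 = 11.1 m/s
Subgeostrophic (V < V_g = 12.3 m/s), as expected around a low.

11 m/s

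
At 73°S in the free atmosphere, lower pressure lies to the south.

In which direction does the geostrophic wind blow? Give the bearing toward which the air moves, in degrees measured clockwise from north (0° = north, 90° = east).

090°

The pressure-gradient force points toward the south (bearing 180°).
Geostrophic balance: in the Southern Hemisphere the Coriolis force deflects motion to the left, so the geostrophic wind blows 90° to the left of the pressure-gradient force (low pressure on the right).
Rotating 180° by 90° counterclockwise gives 090° — the wind blows toward the east.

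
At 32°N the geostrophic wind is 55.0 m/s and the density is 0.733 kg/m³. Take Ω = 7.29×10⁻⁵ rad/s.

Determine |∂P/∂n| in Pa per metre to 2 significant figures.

3.1×10⁻³ Pa/m

Coriolis parameter at 32°N:
f = 2Ω sin φ = 2 × 7.29×10⁻⁵ × sin 32° = 7.73×10⁻⁵ s⁻¹
Geostrophic balance rearranged: |∂P/∂n| = f ρ V_g
|∂P/∂n| = 7.73×10⁻⁵ × 0.733 × 55.0 = 3.11×10⁻³ Pa/m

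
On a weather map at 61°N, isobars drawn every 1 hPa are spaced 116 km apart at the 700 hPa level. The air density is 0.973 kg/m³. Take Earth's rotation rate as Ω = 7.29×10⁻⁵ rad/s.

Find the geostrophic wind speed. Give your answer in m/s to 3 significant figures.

6.95 m/s

Coriolis parameter at 61°N:
f = 2Ω sin φ = 2 × 7.29×10⁻⁵ × sin 61° = 1.28×10⁻⁴ s⁻¹
Pressure gradient: |∂P/∂n| = 100 Pa / 116000 m = 8.62×10⁻⁴ Pa/m
Geostrophic balance (pressure-gradient force = Coriolis force):
V_g = (1/(fρ)) |∂P/∂n| = 8.62×10⁻⁴ / (1.28×10⁻⁴ × 0.973) = 6.95 m/s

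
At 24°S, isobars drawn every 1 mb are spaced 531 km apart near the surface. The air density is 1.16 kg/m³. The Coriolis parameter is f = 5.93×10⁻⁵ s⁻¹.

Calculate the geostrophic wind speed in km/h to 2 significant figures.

9.9 km/h

Pressure gradient: |∂P/∂n| = 100 Pa / 531000 m = 1.88×10⁻⁴ Pa/m
Geostrophic balance (pressure-gradient force = Coriolis force):
V_g = (1/(fρ)) |∂P/∂n| = 1.88×10⁻⁴ / (5.93×10⁻⁵ × 1.16) = 2.74 m/s
Converting: 2.74 m/s × 3.6 = 9.9 km/h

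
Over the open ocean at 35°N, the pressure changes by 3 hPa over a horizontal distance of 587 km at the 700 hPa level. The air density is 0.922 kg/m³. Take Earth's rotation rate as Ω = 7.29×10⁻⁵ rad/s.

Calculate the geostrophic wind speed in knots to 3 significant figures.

12.9 knots

Coriolis parameter at 35°N:
f = 2Ω sin φ = 2 × 7.29×10⁻⁵ × sin 35° = 8.36×10⁻⁵ s⁻¹
Pressure gradient: |∂P/∂n| = 300 Pa / 587000 m = 5.11×10⁻⁴ Pa/m
Geostrophic balance (pressure-gradient force = Coriolis force):
V_g = (1/(fρ)) |∂P/∂n| = 5.11×10⁻⁴ / (8.36×10⁻⁵ × 0.922) = 6.63 m/s
Converting: 6.63 m/s × 1.944 = 12.9 knots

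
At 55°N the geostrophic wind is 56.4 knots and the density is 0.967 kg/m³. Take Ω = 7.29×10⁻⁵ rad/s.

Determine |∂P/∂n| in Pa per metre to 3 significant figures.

Coriolis parameter at 55°N:
f = 2Ω sin φ = 2 × 7.29×10⁻⁵ × sin 55° = 1.19×10⁻⁴ s⁻¹
Wind speed in SI: 56.4 knots = 29.0 m/s
Geostrophic balance rearranged: |∂P/∂n| = f ρ V_g
|∂P/∂n| = 1.19×10⁻⁴ × 0.967 × 29.0 = 3.35×10⁻³ Pa/m

3.35×10⁻³ Pa/m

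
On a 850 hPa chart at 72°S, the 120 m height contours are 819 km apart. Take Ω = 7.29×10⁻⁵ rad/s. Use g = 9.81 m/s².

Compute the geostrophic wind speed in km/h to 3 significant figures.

37.3 km/h

Coriolis parameter at 72°S:
f = 2Ω sin φ = 2 × 7.29×10⁻⁵ × sin 72° = 1.39×10⁻⁴ s⁻¹
Height gradient: |∂Z/∂n| = 120 m / 819000 m = 1.47×10⁻⁴
On a pressure surface, geostrophic balance gives V_g = (g/f)|∂Z/∂n|:
V_g = 9.81 × 1.47×10⁻⁴ / 1.39×10⁻⁴ = 10.4 m/s
Converting: 10.4 m/s × 3.6 = 37.3 km/h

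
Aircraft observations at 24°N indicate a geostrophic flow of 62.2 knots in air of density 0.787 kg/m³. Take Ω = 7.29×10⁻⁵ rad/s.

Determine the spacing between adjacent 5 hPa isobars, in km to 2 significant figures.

Coriolis parameter at 24°N:
f = 2Ω sin φ = 2 × 7.29×10⁻⁵ × sin 24° = 5.93×10⁻⁵ s⁻¹
Wind speed in SI: 62.2 knots = 32.0 m/s
Geostrophic balance rearranged: |∂P/∂n| = f ρ V_g
|∂P/∂n| = 5.93×10⁻⁵ × 0.787 × 32.0 = 1.49×10⁻³ Pa/m
Isobar spacing: Δn = ΔP/|∂P/∂n| = 500 Pa / 1.49×10⁻³ Pa/m = 334808 m ≈ 330 km

330 km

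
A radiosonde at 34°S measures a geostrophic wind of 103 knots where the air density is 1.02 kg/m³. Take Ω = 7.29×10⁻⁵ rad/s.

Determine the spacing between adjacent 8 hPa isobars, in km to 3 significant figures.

182 km

Coriolis parameter at 34°S:
f = 2Ω sin φ = 2 × 7.29×10⁻⁵ × sin 34° = 8.15×10⁻⁵ s⁻¹
Wind speed in SI: 103 knots = 53.0 m/s
Geostrophic balance rearranged: |∂P/∂n| = f ρ V_g
|∂P/∂n| = 8.15×10⁻⁵ × 1.02 × 53.0 = 4.41×10⁻³ Pa/m
Isobar spacing: Δn = ΔP/|∂P/∂n| = 800 Pa / 4.41×10⁻³ Pa/m = 181550 m ≈ 182 km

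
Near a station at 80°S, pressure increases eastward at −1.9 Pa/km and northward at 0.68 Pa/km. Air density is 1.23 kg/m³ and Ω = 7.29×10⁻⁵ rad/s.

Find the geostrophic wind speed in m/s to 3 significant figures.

11.4 m/s

Coriolis parameter at 80°S:
f = 2Ω sin φ = 2 × 7.29×10⁻⁵ × sin 80° = 1.44×10⁻⁴ s⁻¹
In the Southern Hemisphere f is negative: f = −1.44×10⁻⁴ s⁻¹.
Component geostrophic relations (x east, y north):
u_g = −(1/(fρ)) ∂P/∂y,  v_g = (1/(fρ)) ∂P/∂x
u_g = −(0.68×10⁻³)/(−1.44×10⁻⁴ × 1.23) = 3.85 m/s;  v_g = (−1.9×10⁻³)/(−1.44×10⁻⁴ × 1.23) = 10.8 m/s
|V_g| = √(u_g² + v_g²) = 11.4 m/s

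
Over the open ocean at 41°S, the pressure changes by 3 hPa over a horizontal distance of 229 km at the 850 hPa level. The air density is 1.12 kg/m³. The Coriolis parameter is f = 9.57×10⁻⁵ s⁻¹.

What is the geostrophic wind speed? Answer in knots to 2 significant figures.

24 knots

Pressure gradient: |∂P/∂n| = 300 Pa / 229000 m = 1.31×10⁻³ Pa/m
Geostrophic balance (pressure-gradient force = Coriolis force):
V_g = (1/(fρ)) |∂P/∂n| = 1.31×10⁻³ / (9.57×10⁻⁵ × 1.12) = 12.2 m/s
Converting: 12.2 m/s × 1.944 = 24 knots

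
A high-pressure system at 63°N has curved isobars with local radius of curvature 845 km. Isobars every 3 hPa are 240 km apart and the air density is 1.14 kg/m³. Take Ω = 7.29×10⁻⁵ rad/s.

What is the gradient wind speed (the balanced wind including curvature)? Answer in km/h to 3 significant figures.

Coriolis parameter at 63°N:
f = 2Ω sin φ = 2 × 7.29×10⁻⁵ × sin 63° = 1.30×10⁻⁴ s⁻¹
Pressure gradient: |∂P/∂n| = 300 Pa / 240000 m = 1.25×10⁻³ Pa/m
Geostrophic speed: V_g = |∂P/∂n|/(fρ) = 1.25×10⁻³/(1.30×10⁻⁴ × 1.14) = 8.44 m/s
Around a high, pressure-gradient force acts outward with centrifugal, so Coriolis balances both:
fV = (1/ρ)|∂P/∂n| + V²/R  →  V² − fR·V + fR·V_g = 0
With fR = 1.30×10⁻⁴ × 845×10³ m = 110 m/s:
V = [fR − √((fR)² − 4 fR V_g)]/2 = [110 − √(110² − 4×110×8.44)]/2 = 9.21 m/s
Supergeostrophic (V > V_g = 8.44 m/s), as expected around a high.
Converting: 9.21 m/s × 3.6 = 33.2 km/h

33.2 km/h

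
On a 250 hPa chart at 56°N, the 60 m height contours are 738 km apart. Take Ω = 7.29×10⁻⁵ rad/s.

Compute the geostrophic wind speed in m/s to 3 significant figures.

6.60 m/s

Coriolis parameter at 56°N:
f = 2Ω sin φ = 2 × 7.29×10⁻⁵ × sin 56° = 1.21×10⁻⁴ s⁻¹
Height gradient: |∂Z/∂n| = 60 m / 738000 m = 8.13×10⁻⁵
On a pressure surface, geostrophic balance gives V_g = (g/f)|∂Z/∂n|:
V_g = 9.81 × 8.13×10⁻⁵ / 1.21×10⁻⁴ = 6.60 m/s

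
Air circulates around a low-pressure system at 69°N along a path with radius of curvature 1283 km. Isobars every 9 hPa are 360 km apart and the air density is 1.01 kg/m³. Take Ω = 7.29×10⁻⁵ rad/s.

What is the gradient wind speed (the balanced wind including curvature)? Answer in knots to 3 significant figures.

Coriolis parameter at 69°N:
f = 2Ω sin φ = 2 × 7.29×10⁻⁵ × sin 69° = 1.36×10⁻⁴ s⁻¹
Pressure gradient: |∂P/∂n| = 900 Pa / 360000 m = 2.50×10⁻³ Pa/m
Geostrophic speed: V_g = |∂P/∂n|/(fρ) = 2.50×10⁻³/(1.36×10⁻⁴ × 1.01) = 18.2 m/s
Around a low, centrifugal force acts outward with Coriolis, so pressure-gradient force balances both:
(1/ρ)|∂P/∂n| = fV + V²/R  →  V² + fR·V − fR·V_g = 0
With fR = 1.36×10⁻⁴ × 1283×10³ m = 175 m/s:
V = [−fR + √((fR)² + 4 fR V_g)]/2 = [−175 + √(175² + 4×175×18.2)]/2 = 16.6 m/s
Subgeostrophic (V < V_g = 18.2 m/s), as expected around a low.
Converting: 16.6 m/s × 1.944 = 32.3 knots

32.3 knots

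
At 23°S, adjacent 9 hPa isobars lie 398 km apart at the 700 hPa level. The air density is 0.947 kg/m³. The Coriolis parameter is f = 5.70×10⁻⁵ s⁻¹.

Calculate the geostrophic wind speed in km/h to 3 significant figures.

151 km/h

Pressure gradient: |∂P/∂n| = 900 Pa / 398000 m = 2.26×10⁻³ Pa/m
Geostrophic balance (pressure-gradient force = Coriolis force):
V_g = (1/(fρ)) |∂P/∂n| = 2.26×10⁻³ / (5.70×10⁻⁵ × 0.947) = 41.9 m/s
Converting: 41.9 m/s × 3.6 = 151 km/h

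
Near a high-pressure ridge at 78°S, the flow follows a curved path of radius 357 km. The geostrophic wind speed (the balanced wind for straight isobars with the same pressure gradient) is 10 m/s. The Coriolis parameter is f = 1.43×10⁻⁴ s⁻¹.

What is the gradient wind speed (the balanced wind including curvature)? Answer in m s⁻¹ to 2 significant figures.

Around a high, pressure-gradient force acts outward with centrifugal, so Coriolis balances both:
fV = (1/ρ)|∂P/∂n| + V²/R  →  V² − fR·V + fR·V_g = 0
With fR = 1.43×10⁻⁴ × 357×10³ m = 51.1 m/s:
V = [fR − √((fR)² − 4 fR V_g)]/2 = [51.1 − √(51.1² − 4×51.1×10)]/2 = 13.6 m/s
Supergeostrophic (V > V_g = 10 m/s), as expected around a high.

14 m s⁻¹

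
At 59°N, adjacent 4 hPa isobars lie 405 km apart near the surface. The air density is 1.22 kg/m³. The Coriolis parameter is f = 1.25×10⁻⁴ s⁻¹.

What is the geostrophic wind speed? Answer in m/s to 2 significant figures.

Pressure gradient: |∂P/∂n| = 400 Pa / 405000 m = 9.88×10⁻⁴ Pa/m
Geostrophic balance (pressure-gradient force = Coriolis force):
V_g = (1/(fρ)) |∂P/∂n| = 9.88×10⁻⁴ / (1.25×10⁻⁴ × 1.22) = 6.48 m/s

6.5 m/s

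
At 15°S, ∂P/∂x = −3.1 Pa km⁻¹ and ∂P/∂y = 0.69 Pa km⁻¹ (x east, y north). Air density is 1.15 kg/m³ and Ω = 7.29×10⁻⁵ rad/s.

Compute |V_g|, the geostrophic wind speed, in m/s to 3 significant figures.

Coriolis parameter at 15°S:
f = 2Ω sin φ = 2 × 7.29×10⁻⁵ × sin 15° = 3.77×10⁻⁵ s⁻¹
In the Southern Hemisphere f is negative: f = −3.77×10⁻⁵ s⁻¹.
Component geostrophic relations (x east, y north):
u_g = −(1/(fρ)) ∂P/∂y,  v_g = (1/(fρ)) ∂P/∂x
u_g = −(0.69×10⁻³)/(−3.77×10⁻⁵ × 1.15) = 15.9 m/s;  v_g = (−3.1×10⁻³)/(−3.77×10⁻⁵ × 1.15) = 71.4 m/s
|V_g| = √(u_g² + v_g²) = 73.2 m/s

73.2 m/s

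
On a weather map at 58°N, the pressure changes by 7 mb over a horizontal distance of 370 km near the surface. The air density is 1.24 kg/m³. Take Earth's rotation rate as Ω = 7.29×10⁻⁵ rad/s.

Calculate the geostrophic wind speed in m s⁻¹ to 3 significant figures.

12.3 m s⁻¹

Coriolis parameter at 58°N:
f = 2Ω sin φ = 2 × 7.29×10⁻⁵ × sin 58° = 1.24×10⁻⁴ s⁻¹
Pressure gradient: |∂P/∂n| = 700 Pa / 370000 m = 1.89×10⁻³ Pa/m
Geostrophic balance (pressure-gradient force = Coriolis force):
V_g = (1/(fρ)) |∂P/∂n| = 1.89×10⁻³ / (1.24×10⁻⁴ × 1.24) = 12.3 m/s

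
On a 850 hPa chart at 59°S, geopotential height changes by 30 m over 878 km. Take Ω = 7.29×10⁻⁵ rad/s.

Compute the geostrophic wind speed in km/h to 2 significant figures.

9.7 km/h

Coriolis parameter at 59°S:
f = 2Ω sin φ = 2 × 7.29×10⁻⁵ × sin 59° = 1.25×10⁻⁴ s⁻¹
Height gradient: |∂Z/∂n| = 30 m / 878000 m = 3.42×10⁻⁵
On a pressure surface, geostrophic balance gives V_g = (g/f)|∂Z/∂n|:
V_g = 9.81 × 3.42×10⁻⁵ / 1.25×10⁻⁴ = 2.68 m/s
Converting: 2.68 m/s × 3.6 = 9.7 km/h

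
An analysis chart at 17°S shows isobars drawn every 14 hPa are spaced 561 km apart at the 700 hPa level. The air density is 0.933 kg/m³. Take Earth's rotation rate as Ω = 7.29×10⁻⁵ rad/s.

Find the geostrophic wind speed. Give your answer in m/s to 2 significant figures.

Coriolis parameter at 17°S:
f = 2Ω sin φ = 2 × 7.29×10⁻⁵ × sin 17° = 4.26×10⁻⁵ s⁻¹
Pressure gradient: |∂P/∂n| = 1400 Pa / 561000 m = 2.50×10⁻³ Pa/m
Geostrophic balance (pressure-gradient force = Coriolis force):
V_g = (1/(fρ)) |∂P/∂n| = 2.50×10⁻³ / (4.26×10⁻⁵ × 0.933) = 62.7 m/s

63 m/s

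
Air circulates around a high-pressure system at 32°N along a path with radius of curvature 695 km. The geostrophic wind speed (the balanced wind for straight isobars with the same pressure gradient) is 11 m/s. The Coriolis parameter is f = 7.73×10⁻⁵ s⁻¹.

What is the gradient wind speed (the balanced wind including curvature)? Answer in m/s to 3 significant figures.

Around a high, pressure-gradient force acts outward with centrifugal, so Coriolis balances both:
fV = (1/ρ)|∂P/∂n| + V²/R  →  V² − fR·V + fR·V_g = 0
With fR = 7.73×10⁻⁵ × 695×10³ m = 53.7 m/s:
V = [fR − √((fR)² − 4 fR V_g)]/2 = [53.7 − √(53.7² − 4×53.7×11)]/2 = 15.4 m/s
Supergeostrophic (V > V_g = 11 m/s), as expected around a high.

15.4 m/s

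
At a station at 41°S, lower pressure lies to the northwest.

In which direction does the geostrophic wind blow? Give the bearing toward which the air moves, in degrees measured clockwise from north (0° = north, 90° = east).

225°

The pressure-gradient force points toward the northwest (bearing 315°).
Geostrophic balance: in the Southern Hemisphere the Coriolis force deflects motion to the left, so the geostrophic wind blows 90° to the left of the pressure-gradient force (low pressure on the right).
Rotating 315° by 90° counterclockwise gives 225° — the wind blows toward the southwest.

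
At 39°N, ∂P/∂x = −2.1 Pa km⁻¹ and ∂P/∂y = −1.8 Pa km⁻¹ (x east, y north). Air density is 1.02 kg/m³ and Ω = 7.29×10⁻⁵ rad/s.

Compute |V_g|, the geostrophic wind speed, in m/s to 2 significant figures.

30 m/s

Coriolis parameter at 39°N:
f = 2Ω sin φ = 2 × 7.29×10⁻⁵ × sin 39° = 9.18×10⁻⁵ s⁻¹
Component geostrophic relations (x east, y north):
u_g = −(1/(fρ)) ∂P/∂y,  v_g = (1/(fρ)) ∂P/∂x
u_g = −(−1.8×10⁻³)/(9.18×10⁻⁵ × 1.02) = 19.2 m/s;  v_g = (−2.1×10⁻³)/(9.18×10⁻⁵ × 1.02) = −22.4 m/s
|V_g| = √(u_g² + v_g²) = 29.6 m/s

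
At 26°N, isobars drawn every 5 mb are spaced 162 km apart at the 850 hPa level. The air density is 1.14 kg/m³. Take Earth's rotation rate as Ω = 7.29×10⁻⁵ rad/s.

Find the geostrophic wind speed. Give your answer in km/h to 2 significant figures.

150 km/h

Coriolis parameter at 26°N:
f = 2Ω sin φ = 2 × 7.29×10⁻⁵ × sin 26° = 6.39×10⁻⁵ s⁻¹
Pressure gradient: |∂P/∂n| = 500 Pa / 162000 m = 3.09×10⁻³ Pa/m
Geostrophic balance (pressure-gradient force = Coriolis force):
V_g = (1/(fρ)) |∂P/∂n| = 3.09×10⁻³ / (6.39×10⁻⁵ × 1.14) = 42.4 m/s
Converting: 42.4 m/s × 3.6 = 150 km/h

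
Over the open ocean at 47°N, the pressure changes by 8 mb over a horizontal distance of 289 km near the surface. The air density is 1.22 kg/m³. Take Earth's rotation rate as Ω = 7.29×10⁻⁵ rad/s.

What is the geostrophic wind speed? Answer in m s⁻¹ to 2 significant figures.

Coriolis parameter at 47°N:
f = 2Ω sin φ = 2 × 7.29×10⁻⁵ × sin 47° = 1.07×10⁻⁴ s⁻¹
Pressure gradient: |∂P/∂n| = 800 Pa / 289000 m = 2.77×10⁻³ Pa/m
Geostrophic balance (pressure-gradient force = Coriolis force):
V_g = (1/(fρ)) |∂P/∂n| = 2.77×10⁻³ / (1.07×10⁻⁴ × 1.22) = 21.3 m/s

21 m s⁻¹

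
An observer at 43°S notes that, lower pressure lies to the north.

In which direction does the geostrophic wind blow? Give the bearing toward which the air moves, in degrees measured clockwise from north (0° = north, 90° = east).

The pressure-gradient force points toward the north (bearing 000°).
Geostrophic balance: in the Southern Hemisphere the Coriolis force deflects motion to the left, so the geostrophic wind blows 90° to the left of the pressure-gradient force (low pressure on the right).
Rotating 000° by 90° counterclockwise gives 270° — the wind blows toward the west.

270°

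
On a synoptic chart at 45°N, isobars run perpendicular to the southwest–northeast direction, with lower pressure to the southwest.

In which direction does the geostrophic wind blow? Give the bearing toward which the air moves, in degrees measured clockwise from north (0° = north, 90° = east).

315°

The pressure-gradient force points toward the southwest (bearing 225°).
Geostrophic balance: in the Northern Hemisphere the Coriolis force deflects motion to the right, so the geostrophic wind blows 90° to the right of the pressure-gradient force (low pressure on the left).
Rotating 225° by 90° clockwise gives 315° — the wind blows toward the northwest.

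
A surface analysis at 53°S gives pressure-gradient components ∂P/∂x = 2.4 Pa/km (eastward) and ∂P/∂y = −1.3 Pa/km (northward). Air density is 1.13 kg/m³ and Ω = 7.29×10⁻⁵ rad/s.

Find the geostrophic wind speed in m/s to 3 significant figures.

Coriolis parameter at 53°S:
f = 2Ω sin φ = 2 × 7.29×10⁻⁵ × sin 53° = 1.16×10⁻⁴ s⁻¹
In the Southern Hemisphere f is negative: f = −1.16×10⁻⁴ s⁻¹.
Component geostrophic relations (x east, y north):
u_g = −(1/(fρ)) ∂P/∂y,  v_g = (1/(fρ)) ∂P/∂x
u_g = −(−1.3×10⁻³)/(−1.16×10⁻⁴ × 1.13) = −9.88 m/s;  v_g = (2.4×10⁻³)/(−1.16×10⁻⁴ × 1.13) = −18.2 m/s
|V_g| = √(u_g² + v_g²) = 20.7 m/s

20.7 m/s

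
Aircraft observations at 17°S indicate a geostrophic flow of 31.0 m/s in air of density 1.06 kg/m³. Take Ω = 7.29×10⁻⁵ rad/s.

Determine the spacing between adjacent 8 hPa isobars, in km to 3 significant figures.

571 km

Coriolis parameter at 17°S:
f = 2Ω sin φ = 2 × 7.29×10⁻⁵ × sin 17° = 4.26×10⁻⁵ s⁻¹
Geostrophic balance rearranged: |∂P/∂n| = f ρ V_g
|∂P/∂n| = 4.26×10⁻⁵ × 1.06 × 31.0 = 1.40×10⁻³ Pa/m
Isobar spacing: Δn = ΔP/|∂P/∂n| = 800 Pa / 1.40×10⁻³ Pa/m = 571123 m ≈ 571 km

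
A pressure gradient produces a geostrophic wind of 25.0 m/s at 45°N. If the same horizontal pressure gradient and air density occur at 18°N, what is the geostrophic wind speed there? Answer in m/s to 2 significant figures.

With the same pressure gradient and density, V_g ∝ 1/f ∝ 1/sin φ.
V₂ = V₁ · sin φ₁ / sin φ₂ = 25.0 × sin 45° / sin 18°
V₂ = 25.0 × 0.7071/0.3090 = 57 m/s

57 m/s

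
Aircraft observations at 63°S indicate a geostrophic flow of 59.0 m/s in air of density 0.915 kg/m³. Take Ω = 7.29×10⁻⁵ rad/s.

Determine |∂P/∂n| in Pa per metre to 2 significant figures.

Coriolis parameter at 63°S:
f = 2Ω sin φ = 2 × 7.29×10⁻⁵ × sin 63° = 1.30×10⁻⁴ s⁻¹
Geostrophic balance rearranged: |∂P/∂n| = f ρ V_g
|∂P/∂n| = 1.30×10⁻⁴ × 0.915 × 59.0 = 7.01×10⁻³ Pa/m

7.0×10⁻³ Pa/m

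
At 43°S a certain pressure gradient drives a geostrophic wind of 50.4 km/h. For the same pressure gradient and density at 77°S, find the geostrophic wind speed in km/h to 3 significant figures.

35.3 km/h

With the same pressure gradient and density, V_g ∝ 1/f ∝ 1/sin φ.
V₂ = V₁ · sin φ₁ / sin φ₂ = 50.4 × sin 43° / sin 77°
V₂ = 50.4 × 0.6820/0.9744 = 35.3 km/h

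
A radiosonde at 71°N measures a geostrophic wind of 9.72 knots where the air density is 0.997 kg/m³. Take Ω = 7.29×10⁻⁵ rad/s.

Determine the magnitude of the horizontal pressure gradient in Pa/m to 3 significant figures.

Coriolis parameter at 71°N:
f = 2Ω sin φ = 2 × 7.29×10⁻⁵ × sin 71° = 1.38×10⁻⁴ s⁻¹
Wind speed in SI: 9.72 knots = 5.00 m/s
Geostrophic balance rearranged: |∂P/∂n| = f ρ V_g
|∂P/∂n| = 1.38×10⁻⁴ × 0.997 × 5.00 = 6.87×10⁻⁴ Pa/m

6.87×10⁻⁴ Pa/m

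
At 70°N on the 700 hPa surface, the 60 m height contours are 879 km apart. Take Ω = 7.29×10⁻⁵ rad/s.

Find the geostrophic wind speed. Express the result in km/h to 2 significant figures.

Coriolis parameter at 70°N:
f = 2Ω sin φ = 2 × 7.29×10⁻⁵ × sin 70° = 1.37×10⁻⁴ s⁻¹
Height gradient: |∂Z/∂n| = 60 m / 879000 m = 6.83×10⁻⁵
On a pressure surface, geostrophic balance gives V_g = (g/f)|∂Z/∂n|:
V_g = 9.81 × 6.83×10⁻⁵ / 1.37×10⁻⁴ = 4.89 m/s
Converting: 4.89 m/s × 3.6 = 18 km/h

18 km/h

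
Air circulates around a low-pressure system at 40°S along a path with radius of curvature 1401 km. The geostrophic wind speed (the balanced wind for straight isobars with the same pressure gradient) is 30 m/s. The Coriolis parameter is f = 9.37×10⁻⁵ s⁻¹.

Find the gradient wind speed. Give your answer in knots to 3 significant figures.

48.9 knots

Around a low, centrifugal force acts outward with Coriolis, so pressure-gradient force balances both:
(1/ρ)|∂P/∂n| = fV + V²/R  →  V² + fR·V − fR·V_g = 0
With fR = 9.37×10⁻⁵ × 1401×10³ m = 131 m/s:
V = [−fR + √((fR)² + 4 fR V_g)]/2 = [−131 + √(131² + 4×131×30)]/2 = 25.2 m/s
Subgeostrophic (V < V_g = 30 m/s), as expected around a low.
Converting: 25.2 m/s × 1.944 = 48.9 knots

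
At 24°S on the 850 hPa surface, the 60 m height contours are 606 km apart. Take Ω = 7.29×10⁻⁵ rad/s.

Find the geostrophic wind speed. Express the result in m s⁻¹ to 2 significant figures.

Coriolis parameter at 24°S:
f = 2Ω sin φ = 2 × 7.29×10⁻⁵ × sin 24° = 5.93×10⁻⁵ s⁻¹
Height gradient: |∂Z/∂n| = 60 m / 606000 m = 9.90×10⁻⁵
On a pressure surface, geostrophic balance gives V_g = (g/f)|∂Z/∂n|:
V_g = 9.81 × 9.90×10⁻⁵ / 5.93×10⁻⁵ = 16.4 m/s

16 m s⁻¹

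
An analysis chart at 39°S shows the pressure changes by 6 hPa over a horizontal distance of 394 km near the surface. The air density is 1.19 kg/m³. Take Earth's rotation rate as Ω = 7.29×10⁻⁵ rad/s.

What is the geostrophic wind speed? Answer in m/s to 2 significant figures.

14 m/s

Coriolis parameter at 39°S:
f = 2Ω sin φ = 2 × 7.29×10⁻⁵ × sin 39° = 9.18×10⁻⁵ s⁻¹
Pressure gradient: |∂P/∂n| = 600 Pa / 394000 m = 1.52×10⁻³ Pa/m
Geostrophic balance (pressure-gradient force = Coriolis force):
V_g = (1/(fρ)) |∂P/∂n| = 1.52×10⁻³ / (9.18×10⁻⁵ × 1.19) = 13.9 m/s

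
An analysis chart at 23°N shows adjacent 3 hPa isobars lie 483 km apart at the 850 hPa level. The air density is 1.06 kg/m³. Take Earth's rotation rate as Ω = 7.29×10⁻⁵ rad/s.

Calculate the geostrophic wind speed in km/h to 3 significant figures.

37.0 km/h

Coriolis parameter at 23°N:
f = 2Ω sin φ = 2 × 7.29×10⁻⁵ × sin 23° = 5.70×10⁻⁵ s⁻¹
Pressure gradient: |∂P/∂n| = 300 Pa / 483000 m = 6.21×10⁻⁴ Pa/m
Geostrophic balance (pressure-gradient force = Coriolis force):
V_g = (1/(fρ)) |∂P/∂n| = 6.21×10⁻⁴ / (5.70×10⁻⁵ × 1.06) = 10.3 m/s
Converting: 10.3 m/s × 3.6 = 37.0 km/h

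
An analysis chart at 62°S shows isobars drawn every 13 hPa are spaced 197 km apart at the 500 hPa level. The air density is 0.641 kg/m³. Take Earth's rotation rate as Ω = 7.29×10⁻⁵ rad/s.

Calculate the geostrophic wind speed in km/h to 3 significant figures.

Coriolis parameter at 62°S:
f = 2Ω sin φ = 2 × 7.29×10⁻⁵ × sin 62° = 1.29×10⁻⁴ s⁻¹
Pressure gradient: |∂P/∂n| = 1300 Pa / 197000 m = 6.60×10⁻³ Pa/m
Geostrophic balance (pressure-gradient force = Coriolis force):
V_g = (1/(fρ)) |∂P/∂n| = 6.60×10⁻³ / (1.29×10⁻⁴ × 0.641) = 80.0 m/s
Converting: 80.0 m/s × 3.6 = 288 km/h

288 km/h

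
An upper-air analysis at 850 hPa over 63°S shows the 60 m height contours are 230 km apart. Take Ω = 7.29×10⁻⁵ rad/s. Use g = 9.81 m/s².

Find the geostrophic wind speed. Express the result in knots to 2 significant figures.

38 knots

Coriolis parameter at 63°S:
f = 2Ω sin φ = 2 × 7.29×10⁻⁵ × sin 63° = 1.30×10⁻⁴ s⁻¹
Height gradient: |∂Z/∂n| = 60 m / 230000 m = 2.61×10⁻⁴
On a pressure surface, geostrophic balance gives V_g = (g/f)|∂Z/∂n|:
V_g = 9.81 × 2.61×10⁻⁴ / 1.30×10⁻⁴ = 19.7 m/s
Converting: 19.7 m/s × 1.944 = 38 knots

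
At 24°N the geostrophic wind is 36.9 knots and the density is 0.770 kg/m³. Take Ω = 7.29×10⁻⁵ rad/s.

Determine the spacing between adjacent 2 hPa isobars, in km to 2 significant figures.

230 km

Coriolis parameter at 24°N:
f = 2Ω sin φ = 2 × 7.29×10⁻⁵ × sin 24° = 5.93×10⁻⁵ s⁻¹
Wind speed in SI: 36.9 knots = 19.0 m/s
Geostrophic balance rearranged: |∂P/∂n| = f ρ V_g
|∂P/∂n| = 5.93×10⁻⁵ × 0.770 × 19.0 = 8.67×10⁻⁴ Pa/m
Isobar spacing: Δn = ΔP/|∂P/∂n| = 200 Pa / 8.67×10⁻⁴ Pa/m = 230730 m ≈ 230 km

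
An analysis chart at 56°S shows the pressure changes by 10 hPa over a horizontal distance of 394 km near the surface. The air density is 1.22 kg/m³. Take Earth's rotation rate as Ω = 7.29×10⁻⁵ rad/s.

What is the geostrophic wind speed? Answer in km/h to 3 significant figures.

Coriolis parameter at 56°S:
f = 2Ω sin φ = 2 × 7.29×10⁻⁵ × sin 56° = 1.21×10⁻⁴ s⁻¹
Pressure gradient: |∂P/∂n| = 1000 Pa / 394000 m = 2.54×10⁻³ Pa/m
Geostrophic balance (pressure-gradient force = Coriolis force):
V_g = (1/(fρ)) |∂P/∂n| = 2.54×10⁻³ / (1.21×10⁻⁴ × 1.22) = 17.2 m/s
Converting: 17.2 m/s × 3.6 = 62.0 km/h

62.0 km/h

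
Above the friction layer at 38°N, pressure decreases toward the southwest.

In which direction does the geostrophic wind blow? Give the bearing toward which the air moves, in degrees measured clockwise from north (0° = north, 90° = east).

315°

The pressure-gradient force points toward the southwest (bearing 225°).
Geostrophic balance: in the Northern Hemisphere the Coriolis force deflects motion to the right, so the geostrophic wind blows 90° to the right of the pressure-gradient force (low pressure on the left).
Rotating 225° by 90° clockwise gives 315° — the wind blows toward the northwest.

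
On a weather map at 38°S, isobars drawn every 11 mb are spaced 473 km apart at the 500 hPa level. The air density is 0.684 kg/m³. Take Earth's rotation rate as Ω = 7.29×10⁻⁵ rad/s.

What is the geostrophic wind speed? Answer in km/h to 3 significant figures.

Coriolis parameter at 38°S:
f = 2Ω sin φ = 2 × 7.29×10⁻⁵ × sin 38° = 8.98×10⁻⁵ s⁻¹
Pressure gradient: |∂P/∂n| = 1100 Pa / 473000 m = 2.33×10⁻³ Pa/m
Geostrophic balance (pressure-gradient force = Coriolis force):
V_g = (1/(fρ)) |∂P/∂n| = 2.33×10⁻³ / (8.98×10⁻⁵ × 0.684) = 37.9 m/s
Converting: 37.9 m/s × 3.6 = 136 km/h

136 km/h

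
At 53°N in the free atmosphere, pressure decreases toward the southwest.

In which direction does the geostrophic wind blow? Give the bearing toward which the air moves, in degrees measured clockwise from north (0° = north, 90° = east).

The pressure-gradient force points toward the southwest (bearing 225°).
Geostrophic balance: in the Northern Hemisphere the Coriolis force deflects motion to the right, so the geostrophic wind blows 90° to the right of the pressure-gradient force (low pressure on the left).
Rotating 225° by 90° clockwise gives 315° — the wind blows toward the northwest.

315°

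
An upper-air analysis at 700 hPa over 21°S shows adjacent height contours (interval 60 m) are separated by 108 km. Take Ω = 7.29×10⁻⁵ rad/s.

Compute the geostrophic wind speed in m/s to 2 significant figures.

100 m/s

Coriolis parameter at 21°S:
f = 2Ω sin φ = 2 × 7.29×10⁻⁵ × sin 21° = 5.23×10⁻⁵ s⁻¹
Height gradient: |∂Z/∂n| = 60 m / 108000 m = 5.56×10⁻⁴
On a pressure surface, geostrophic balance gives V_g = (g/f)|∂Z/∂n|:
V_g = 9.81 × 5.56×10⁻⁴ / 5.23×10⁻⁵ = 104 m/s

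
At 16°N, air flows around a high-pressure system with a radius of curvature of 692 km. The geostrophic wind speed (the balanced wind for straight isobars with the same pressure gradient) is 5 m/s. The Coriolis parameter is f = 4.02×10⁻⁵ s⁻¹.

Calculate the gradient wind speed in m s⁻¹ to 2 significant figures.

Around a high, pressure-gradient force acts outward with centrifugal, so Coriolis balances both:
fV = (1/ρ)|∂P/∂n| + V²/R  →  V² − fR·V + fR·V_g = 0
With fR = 4.02×10⁻⁵ × 692×10³ m = 27.8 m/s:
V = [fR − √((fR)² − 4 fR V_g)]/2 = [27.8 − √(27.8² − 4×27.8×5)]/2 = 6.54 m/s
Supergeostrophic (V > V_g = 5 m/s), as expected around a high.

6.5 m s⁻¹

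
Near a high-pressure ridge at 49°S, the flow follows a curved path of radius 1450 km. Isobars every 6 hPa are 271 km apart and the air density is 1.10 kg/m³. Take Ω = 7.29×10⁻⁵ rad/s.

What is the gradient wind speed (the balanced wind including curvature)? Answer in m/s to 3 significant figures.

21.1 m/s

Coriolis parameter at 49°S:
f = 2Ω sin φ = 2 × 7.29×10⁻⁵ × sin 49° = 1.10×10⁻⁴ s⁻¹
Pressure gradient: |∂P/∂n| = 600 Pa / 271000 m = 2.21×10⁻³ Pa/m
Geostrophic speed: V_g = |∂P/∂n|/(fρ) = 2.21×10⁻³/(1.10×10⁻⁴ × 1.10) = 18.3 m/s
Around a high, pressure-gradient force acts outward with centrifugal, so Coriolis balances both:
fV = (1/ρ)|∂P/∂n| + V²/R  →  V² − fR·V + fR·V_g = 0
With fR = 1.10×10⁻⁴ × 1450×10³ m = 160 m/s:
V = [fR − √((fR)² − 4 fR V_g)]/2 = [160 − √(160² − 4×160×18.3)]/2 = 21.1 m/s
Supergeostrophic (V > V_g = 18.3 m/s), as expected around a high.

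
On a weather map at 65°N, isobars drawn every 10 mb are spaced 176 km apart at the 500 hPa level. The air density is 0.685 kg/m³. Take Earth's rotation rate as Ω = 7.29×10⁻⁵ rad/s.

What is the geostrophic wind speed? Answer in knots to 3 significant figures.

Coriolis parameter at 65°N:
f = 2Ω sin φ = 2 × 7.29×10⁻⁵ × sin 65° = 1.32×10⁻⁴ s⁻¹
Pressure gradient: |∂P/∂n| = 1000 Pa / 176000 m = 5.68×10⁻³ Pa/m
Geostrophic balance (pressure-gradient force = Coriolis force):
V_g = (1/(fρ)) |∂P/∂n| = 5.68×10⁻³ / (1.32×10⁻⁴ × 0.685) = 62.8 m/s
Converting: 62.8 m/s × 1.944 = 122 knots

122 knots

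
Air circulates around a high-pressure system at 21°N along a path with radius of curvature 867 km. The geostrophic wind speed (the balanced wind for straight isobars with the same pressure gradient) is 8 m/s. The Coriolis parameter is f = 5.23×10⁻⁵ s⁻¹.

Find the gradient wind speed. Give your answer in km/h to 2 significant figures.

37 km/h

Around a high, pressure-gradient force acts outward with centrifugal, so Coriolis balances both:
fV = (1/ρ)|∂P/∂n| + V²/R  →  V² − fR·V + fR·V_g = 0
With fR = 5.23×10⁻⁵ × 867×10³ m = 45.3 m/s:
V = [fR − √((fR)² − 4 fR V_g)]/2 = [45.3 − √(45.3² − 4×45.3×8)]/2 = 10.4 m/s
Supergeostrophic (V > V_g = 8 m/s), as expected around a high.
Converting: 10.4 m/s × 3.6 = 37 km/h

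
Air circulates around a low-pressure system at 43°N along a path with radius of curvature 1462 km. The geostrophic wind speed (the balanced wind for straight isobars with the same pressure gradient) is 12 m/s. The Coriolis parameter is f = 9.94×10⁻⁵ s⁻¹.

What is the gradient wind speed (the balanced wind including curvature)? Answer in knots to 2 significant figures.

22 knots

Around a low, centrifugal force acts outward with Coriolis, so pressure-gradient force balances both:
(1/ρ)|∂P/∂n| = fV + V²/R  →  V² + fR·V − fR·V_g = 0
With fR = 9.94×10⁻⁵ × 1462×10³ m = 145 m/s:
V = [−fR + √((fR)² + 4 fR V_g)]/2 = [−145 + √(145² + 4×145×12)]/2 = 11.1 m/s
Subgeostrophic (V < V_g = 12 m/s), as expected around a low.
Converting: 11.1 m/s × 1.944 = 22 knots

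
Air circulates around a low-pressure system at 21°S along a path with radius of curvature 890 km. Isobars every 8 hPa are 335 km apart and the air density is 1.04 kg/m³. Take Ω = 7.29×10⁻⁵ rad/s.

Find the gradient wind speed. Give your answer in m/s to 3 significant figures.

Coriolis parameter at 21°S:
f = 2Ω sin φ = 2 × 7.29×10⁻⁵ × sin 21° = 5.23×10⁻⁵ s⁻¹
Pressure gradient: |∂P/∂n| = 800 Pa / 335000 m = 2.39×10⁻³ Pa/m
Geostrophic speed: V_g = |∂P/∂n|/(fρ) = 2.39×10⁻³/(5.23×10⁻⁵ × 1.04) = 43.9 m/s
Around a low, centrifugal force acts outward with Coriolis, so pressure-gradient force balances both:
(1/ρ)|∂P/∂n| = fV + V²/R  →  V² + fR·V − fR·V_g = 0
With fR = 5.23×10⁻⁵ × 890×10³ m = 46.5 m/s:
V = [−fR + √((fR)² + 4 fR V_g)]/2 = [−46.5 + √(46.5² + 4×46.5×43.9)]/2 = 27.6 m/s
Subgeostrophic (V < V_g = 43.9 m/s), as expected around a low.

27.6 m/s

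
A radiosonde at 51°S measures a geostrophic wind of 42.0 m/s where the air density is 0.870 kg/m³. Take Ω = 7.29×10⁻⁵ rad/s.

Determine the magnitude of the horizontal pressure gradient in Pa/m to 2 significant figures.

4.1×10⁻³ Pa/m

Coriolis parameter at 51°S:
f = 2Ω sin φ = 2 × 7.29×10⁻⁵ × sin 51° = 1.13×10⁻⁴ s⁻¹
Geostrophic balance rearranged: |∂P/∂n| = f ρ V_g
|∂P/∂n| = 1.13×10⁻⁴ × 0.870 × 42.0 = 4.14×10⁻³ Pa/m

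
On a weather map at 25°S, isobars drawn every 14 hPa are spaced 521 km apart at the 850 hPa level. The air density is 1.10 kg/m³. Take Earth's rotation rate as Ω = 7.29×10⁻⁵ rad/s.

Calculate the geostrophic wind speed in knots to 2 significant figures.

77 knots

Coriolis parameter at 25°S:
f = 2Ω sin φ = 2 × 7.29×10⁻⁵ × sin 25° = 6.16×10⁻⁵ s⁻¹
Pressure gradient: |∂P/∂n| = 1400 Pa / 521000 m = 2.69×10⁻³ Pa/m
Geostrophic balance (pressure-gradient force = Coriolis force):
V_g = (1/(fρ)) |∂P/∂n| = 2.69×10⁻³ / (6.16×10⁻⁵ × 1.10) = 39.6 m/s
Converting: 39.6 m/s × 1.944 = 77 knots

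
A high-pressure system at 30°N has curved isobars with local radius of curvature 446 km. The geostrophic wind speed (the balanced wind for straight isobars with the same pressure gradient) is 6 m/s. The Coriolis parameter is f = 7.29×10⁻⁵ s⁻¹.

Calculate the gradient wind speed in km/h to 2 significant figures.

29 km/h

Around a high, pressure-gradient force acts outward with centrifugal, so Coriolis balances both:
fV = (1/ρ)|∂P/∂n| + V²/R  →  V² − fR·V + fR·V_g = 0
With fR = 7.29×10⁻⁵ × 446×10³ m = 32.5 m/s:
V = [fR − √((fR)² − 4 fR V_g)]/2 = [32.5 − √(32.5² − 4×32.5×6)]/2 = 7.94 m/s
Supergeostrophic (V > V_g = 6 m/s), as expected around a high.
Converting: 7.94 m/s × 3.6 = 29 km/h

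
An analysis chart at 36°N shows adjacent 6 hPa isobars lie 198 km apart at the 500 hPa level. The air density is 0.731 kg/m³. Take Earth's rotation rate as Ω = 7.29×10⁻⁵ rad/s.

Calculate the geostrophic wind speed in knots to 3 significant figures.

Coriolis parameter at 36°N:
f = 2Ω sin φ = 2 × 7.29×10⁻⁵ × sin 36° = 8.57×10⁻⁵ s⁻¹
Pressure gradient: |∂P/∂n| = 600 Pa / 198000 m = 3.03×10⁻³ Pa/m
Geostrophic balance (pressure-gradient force = Coriolis force):
V_g = (1/(fρ)) |∂P/∂n| = 3.03×10⁻³ / (8.57×10⁻⁵ × 0.731) = 48.4 m/s
Converting: 48.4 m/s × 1.944 = 94.0 knots

94.0 knots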